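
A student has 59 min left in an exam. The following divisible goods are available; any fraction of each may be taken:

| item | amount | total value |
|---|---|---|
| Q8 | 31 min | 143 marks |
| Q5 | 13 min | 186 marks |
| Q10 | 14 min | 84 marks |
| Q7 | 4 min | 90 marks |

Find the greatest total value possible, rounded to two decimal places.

489.16

Take in order of value per unit:
- Q7 (90/4 per unit): all 4 → value 90, running total 90.00
- Q5 (186/13 per unit): all 13 → value 186, running total 276.00
- Q10 (84/14 per unit): all 14 → value 84, running total 360.00
- Q8 (143/31 per unit): 28 of 31 → value 28×143/31 = 129.1613, running total 489.16
Total 489.16.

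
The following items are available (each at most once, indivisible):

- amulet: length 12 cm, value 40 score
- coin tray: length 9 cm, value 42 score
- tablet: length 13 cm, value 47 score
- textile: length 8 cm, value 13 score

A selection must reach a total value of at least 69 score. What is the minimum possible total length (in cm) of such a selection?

Subsets with value ≥ 69, sorted by total length:
- amulet+coin tray: length 21, value 82
- coin tray+tablet: length 22, value 89
Minimum length: 21 cm.

21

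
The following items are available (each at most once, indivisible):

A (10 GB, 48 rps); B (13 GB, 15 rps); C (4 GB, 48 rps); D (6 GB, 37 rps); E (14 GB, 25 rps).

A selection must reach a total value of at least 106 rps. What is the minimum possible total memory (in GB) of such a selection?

20

Subsets with value ≥ 106, sorted by total memory:
- A+C+D: memory 20, value 133
- C+D+E: memory 24, value 110
- A+B+C: memory 27, value 111
- A+C+E: memory 28, value 121
Minimum memory: 20 GB.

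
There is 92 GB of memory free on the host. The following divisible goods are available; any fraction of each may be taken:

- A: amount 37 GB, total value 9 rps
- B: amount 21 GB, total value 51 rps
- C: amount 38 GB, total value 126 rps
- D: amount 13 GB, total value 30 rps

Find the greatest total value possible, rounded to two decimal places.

211.86

Take in order of value per unit:
- C (126/38 per unit): all 38 → value 126, running total 126.00
- B (51/21 per unit): all 21 → value 51, running total 177.00
- D (30/13 per unit): all 13 → value 30, running total 207.00
- A (9/37 per unit): 20 of 37 → value 20×9/37 = 4.8649, running total 211.86
Total 211.86.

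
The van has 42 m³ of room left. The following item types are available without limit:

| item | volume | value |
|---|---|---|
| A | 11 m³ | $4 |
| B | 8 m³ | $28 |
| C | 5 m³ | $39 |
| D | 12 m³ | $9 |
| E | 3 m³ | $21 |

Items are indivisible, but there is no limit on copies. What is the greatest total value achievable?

$318

Best value-per-unit is C at 39/5; filling with it alone gives 8×39 = 312.
Optimal mix: 6×C + 4×E → volume 42, value 318.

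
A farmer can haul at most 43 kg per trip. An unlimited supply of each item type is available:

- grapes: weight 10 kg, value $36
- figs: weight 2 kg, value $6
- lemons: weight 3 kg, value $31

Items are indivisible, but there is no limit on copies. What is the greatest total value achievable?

Best value-per-unit is lemons at 31/3, and filling with it alone uses weight 14×3=42. No mix of the others beats 14×31 = 434.

$434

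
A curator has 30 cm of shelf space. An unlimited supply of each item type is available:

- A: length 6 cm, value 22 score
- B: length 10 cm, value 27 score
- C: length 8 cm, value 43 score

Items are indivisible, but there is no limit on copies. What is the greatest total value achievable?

151 score

Best value-per-unit is C at 43/8; filling with it alone gives 3×43 = 129.
Optimal mix: 1×A + 3×C → length 30, value 151.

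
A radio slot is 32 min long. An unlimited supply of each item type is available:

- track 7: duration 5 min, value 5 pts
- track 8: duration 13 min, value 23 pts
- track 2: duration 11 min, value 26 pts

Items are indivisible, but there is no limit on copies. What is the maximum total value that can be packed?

62 pts

Best value-per-unit is track 2 at 26/11; filling with it alone gives 2×26 = 52.
Optimal mix: 2×track 7 + 2×track 2 → duration 32, value 62.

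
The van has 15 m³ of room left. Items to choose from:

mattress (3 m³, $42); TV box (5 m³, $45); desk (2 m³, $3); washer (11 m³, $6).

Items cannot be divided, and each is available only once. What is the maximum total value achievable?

Check high-value combinations within 15 m³:
- mattress+TV box+desk: volume 3+5+2=10, value 42+45+3=90
- mattress+TV box: volume 3+5=8, value 42+45=87
- TV box+desk: volume 5+2=7, value 45+3=48
- mattress+washer: volume 3+11=14, value 42+6=48
- TV box: volume 5, value 45
Best: $90.

$90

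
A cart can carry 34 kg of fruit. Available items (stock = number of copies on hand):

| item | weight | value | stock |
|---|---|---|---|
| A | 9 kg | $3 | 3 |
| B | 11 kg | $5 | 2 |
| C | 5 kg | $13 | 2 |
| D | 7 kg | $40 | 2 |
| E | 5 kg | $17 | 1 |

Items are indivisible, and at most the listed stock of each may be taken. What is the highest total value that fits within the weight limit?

Best selections within weight 34 and stock limits:
- 2×C + 2×D + 1×E: weight 29, value 123
- 1×A + 1×C + 2×D + 1×E: weight 33, value 113
Best: $123.

$123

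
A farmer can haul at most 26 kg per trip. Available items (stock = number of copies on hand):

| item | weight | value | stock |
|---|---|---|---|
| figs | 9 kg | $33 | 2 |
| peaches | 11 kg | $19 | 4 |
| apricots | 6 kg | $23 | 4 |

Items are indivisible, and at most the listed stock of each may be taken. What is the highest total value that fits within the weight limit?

Top feasible selections:
- 4×apricots: weight 24, value 92
- 2×figs + 1×apricots: weight 24, value 89
- 1×figs + 2×apricots: weight 21, value 79
Best: $92.

$92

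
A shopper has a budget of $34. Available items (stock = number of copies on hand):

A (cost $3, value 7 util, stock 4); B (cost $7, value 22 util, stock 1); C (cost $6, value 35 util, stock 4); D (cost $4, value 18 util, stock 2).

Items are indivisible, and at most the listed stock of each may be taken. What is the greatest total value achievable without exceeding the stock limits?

176 util

Top feasible selections:
- 4×C + 2×D: cost 32, value 176
- 2×A + 4×C + 1×D: cost 34, value 172
- 1×A + 1×B + 4×C: cost 34, value 169
- 1×A + 4×C + 1×D: cost 31, value 165
Best: 176 util.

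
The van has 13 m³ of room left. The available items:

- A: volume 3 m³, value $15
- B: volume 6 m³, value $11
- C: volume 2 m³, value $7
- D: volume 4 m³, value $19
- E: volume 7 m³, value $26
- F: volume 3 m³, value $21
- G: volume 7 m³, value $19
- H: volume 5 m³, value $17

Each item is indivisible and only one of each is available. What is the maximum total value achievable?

$62

Check high-value combinations within 13 m³:
- A+C+D+F: volume 3+2+4+3=12, value 15+7+19+21=62
- A+E+F: volume 3+7+3=13, value 15+26+21=62
- A+C+F+H: volume 3+2+3+5=13, value 15+7+21+17=60
- D+F+H: volume 4+3+5=12, value 19+21+17=57
- A+D+F: volume 3+4+3=10, value 15+19+21=55
Best: $62.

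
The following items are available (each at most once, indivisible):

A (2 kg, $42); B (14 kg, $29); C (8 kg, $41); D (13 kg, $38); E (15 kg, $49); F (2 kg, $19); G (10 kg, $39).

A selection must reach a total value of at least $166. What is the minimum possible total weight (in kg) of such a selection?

35

Subsets with value ≥ 166, sorted by total weight:
- A+C+D+F+G: weight 35, value 179
- A+C+E+G: weight 35, value 171
- A+B+C+F+G: weight 36, value 170
- A+C+E+F+G: weight 37, value 190
Minimum weight: 35 kg.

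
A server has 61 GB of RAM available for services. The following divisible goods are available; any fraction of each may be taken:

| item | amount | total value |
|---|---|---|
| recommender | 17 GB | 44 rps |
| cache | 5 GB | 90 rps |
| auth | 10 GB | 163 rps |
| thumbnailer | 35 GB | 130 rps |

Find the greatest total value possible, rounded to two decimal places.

Take in order of value per unit:
- cache (90/5 per unit): all 5 → value 90, running total 90.00
- auth (163/10 per unit): all 10 → value 163, running total 253.00
- thumbnailer (130/35 per unit): all 35 → value 130, running total 383.00
- recommender (44/17 per unit): 11 of 17 → value 11×44/17 = 28.4706, running total 411.47
Total 411.47.

411.47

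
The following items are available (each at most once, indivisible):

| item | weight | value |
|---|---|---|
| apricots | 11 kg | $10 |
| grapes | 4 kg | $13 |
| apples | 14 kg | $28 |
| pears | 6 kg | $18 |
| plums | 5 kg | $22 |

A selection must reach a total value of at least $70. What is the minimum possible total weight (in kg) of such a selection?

Subsets with value ≥ 70, sorted by total weight:
- grapes+apples+pears+plums: weight 29, value 81
- apricots+grapes+apples+plums: weight 34, value 73
- apricots+apples+pears+plums: weight 36, value 78
- apricots+grapes+apples+pears+plums: weight 40, value 91
Minimum weight: 29 kg.

29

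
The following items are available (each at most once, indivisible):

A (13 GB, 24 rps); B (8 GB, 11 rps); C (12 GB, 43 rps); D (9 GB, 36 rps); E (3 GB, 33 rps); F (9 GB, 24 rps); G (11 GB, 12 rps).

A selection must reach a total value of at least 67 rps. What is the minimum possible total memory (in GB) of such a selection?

12

Subsets with value ≥ 67, sorted by total memory:
- D+E: memory 12, value 69
- C+E: memory 15, value 76
- B+D+E: memory 20, value 80
- B+E+F: memory 20, value 68
Minimum memory: 12 GB.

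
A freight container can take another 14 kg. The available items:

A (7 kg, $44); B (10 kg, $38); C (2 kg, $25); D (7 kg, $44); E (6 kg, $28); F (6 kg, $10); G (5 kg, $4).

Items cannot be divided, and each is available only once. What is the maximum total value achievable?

Check high-value combinations within 14 kg:
- A+D: weight 7+7=14, value 44+44=88
- A+C+G: weight 7+2+5=14, value 44+25+4=73
- C+D+G: weight 2+7+5=14, value 25+44+4=73
- A+E: weight 7+6=13, value 44+28=72
- D+E: weight 7+6=13, value 44+28=72
Best: $88.

$88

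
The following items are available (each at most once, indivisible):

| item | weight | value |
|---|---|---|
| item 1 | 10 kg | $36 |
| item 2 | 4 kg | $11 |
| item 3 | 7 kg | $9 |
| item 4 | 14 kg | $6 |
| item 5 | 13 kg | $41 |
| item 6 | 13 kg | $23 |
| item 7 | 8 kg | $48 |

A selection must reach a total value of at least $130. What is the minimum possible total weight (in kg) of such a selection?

35

Subsets with value ≥ 130, sorted by total weight:
- item 1+item 2+item 5+item 7: weight 35, value 136
- item 1+item 3+item 5+item 7: weight 38, value 134
- item 1+item 2+item 3+item 5+item 7: weight 42, value 145
- item 1+item 5+item 6+item 7: weight 44, value 148
Minimum weight: 35 kg.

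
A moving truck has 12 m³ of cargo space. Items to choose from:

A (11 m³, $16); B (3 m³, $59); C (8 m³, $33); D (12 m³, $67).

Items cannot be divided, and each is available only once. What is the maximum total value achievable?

$92

Check high-value combinations within 12 m³:
- B+C: volume 3+8=11, value 59+33=92
- D: volume 12, value 67
- B: volume 3, value 59
- C: volume 8, value 33
Best: $92.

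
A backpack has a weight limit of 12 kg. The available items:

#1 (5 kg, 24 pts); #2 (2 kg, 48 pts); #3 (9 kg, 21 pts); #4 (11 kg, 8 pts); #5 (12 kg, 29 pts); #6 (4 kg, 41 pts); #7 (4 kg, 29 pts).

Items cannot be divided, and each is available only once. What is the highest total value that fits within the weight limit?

118 pts

Check high-value combinations within 12 kg:
- #2+#6+#7: weight 2+4+4=10, value 48+41+29=118
- #1+#2+#6: weight 5+2+4=11, value 24+48+41=113
- #1+#2+#7: weight 5+2+4=11, value 24+48+29=101
- #2+#6: weight 2+4=6, value 48+41=89
- #2+#7: weight 2+4=6, value 48+29=77
Best: 118 pts.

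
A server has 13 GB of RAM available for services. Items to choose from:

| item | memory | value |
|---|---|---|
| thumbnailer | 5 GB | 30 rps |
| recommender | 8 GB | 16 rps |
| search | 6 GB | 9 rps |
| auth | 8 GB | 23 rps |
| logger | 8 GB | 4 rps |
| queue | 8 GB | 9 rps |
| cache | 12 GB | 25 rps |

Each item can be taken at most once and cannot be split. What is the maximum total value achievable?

Check high-value combinations within 13 GB:
- thumbnailer+auth: memory 5+8=13, value 30+23=53
- thumbnailer+recommender: memory 5+8=13, value 30+16=46
- thumbnailer+search: memory 5+6=11, value 30+9=39
- thumbnailer+queue: memory 5+8=13, value 30+9=39
- thumbnailer+logger: memory 5+8=13, value 30+4=34
Best: 53 rps.

53 rps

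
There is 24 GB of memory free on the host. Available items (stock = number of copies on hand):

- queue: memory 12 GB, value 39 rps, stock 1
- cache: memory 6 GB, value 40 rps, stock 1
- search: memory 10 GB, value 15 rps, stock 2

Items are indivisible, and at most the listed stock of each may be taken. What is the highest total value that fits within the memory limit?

79 rps

Top feasible selections:
- 1×queue + 1×cache: memory 18, value 79
- 1×cache + 1×search: memory 16, value 55
- 1×queue + 1×search: memory 22, value 54
Best: 79 rps.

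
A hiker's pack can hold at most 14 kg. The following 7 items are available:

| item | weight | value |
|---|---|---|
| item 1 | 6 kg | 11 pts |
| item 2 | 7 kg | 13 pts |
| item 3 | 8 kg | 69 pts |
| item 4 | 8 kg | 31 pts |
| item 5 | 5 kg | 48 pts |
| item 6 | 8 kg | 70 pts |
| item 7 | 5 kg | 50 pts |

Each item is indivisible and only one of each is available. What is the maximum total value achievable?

Check high-value combinations within 14 kg:
- item 6+item 7: weight 8+5=13, value 70+50=120
- item 3+item 7: weight 8+5=13, value 69+50=119
- item 5+item 6: weight 5+8=13, value 48+70=118
Best: 120 pts.

120 pts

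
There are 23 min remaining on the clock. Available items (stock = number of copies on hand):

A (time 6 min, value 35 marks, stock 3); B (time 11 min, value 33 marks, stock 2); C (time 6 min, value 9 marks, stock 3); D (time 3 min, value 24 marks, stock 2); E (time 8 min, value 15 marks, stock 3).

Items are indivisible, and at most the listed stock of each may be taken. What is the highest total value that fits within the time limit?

Best selections within time 23 and stock limits:
- 3×A + 1×D: time 21, value 129
- 2×A + 2×D: time 18, value 118
Best: 129 marks.

129 marks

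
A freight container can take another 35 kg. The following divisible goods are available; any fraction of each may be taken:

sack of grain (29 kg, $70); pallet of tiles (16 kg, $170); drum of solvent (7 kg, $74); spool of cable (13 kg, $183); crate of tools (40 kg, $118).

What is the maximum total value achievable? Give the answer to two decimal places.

Take in order of value per unit:
- spool of cable (183/13 per unit): all 13 → value 183, running total 183.00
- pallet of tiles (170/16 per unit): all 16 → value 170, running total 353.00
- drum of solvent (74/7 per unit): 6 of 7 → value 6×74/7 = 63.4286, running total 416.43
Total 416.43.

416.43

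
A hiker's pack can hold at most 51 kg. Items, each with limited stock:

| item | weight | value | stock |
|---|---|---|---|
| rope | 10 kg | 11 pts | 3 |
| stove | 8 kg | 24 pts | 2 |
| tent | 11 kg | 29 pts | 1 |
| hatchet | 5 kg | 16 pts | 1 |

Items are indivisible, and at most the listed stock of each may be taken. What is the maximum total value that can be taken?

104 pts

Top feasible selections:
- 1×rope + 2×stove + 1×tent + 1×hatchet: weight 42, value 104
- 2×rope + 2×stove + 1×tent: weight 47, value 99
- 3×rope + 2×stove + 1×hatchet: weight 51, value 97
Best: 104 pts.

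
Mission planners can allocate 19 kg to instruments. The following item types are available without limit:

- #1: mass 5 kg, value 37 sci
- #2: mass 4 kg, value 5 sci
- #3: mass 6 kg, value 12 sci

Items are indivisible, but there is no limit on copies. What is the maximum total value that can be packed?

Best value-per-unit is #1 at 37/5; filling with it alone gives 3×37 = 111.
Optimal mix: 3×#1 + 1×#2 → mass 19, value 116.

116 sci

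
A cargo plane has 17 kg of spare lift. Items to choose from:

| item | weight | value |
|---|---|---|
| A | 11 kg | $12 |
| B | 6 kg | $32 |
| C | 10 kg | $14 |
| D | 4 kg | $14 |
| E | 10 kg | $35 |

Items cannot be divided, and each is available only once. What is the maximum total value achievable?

This is a 0/1 knapsack; check combinations near the capacity.
- B+E: weight 6+10=16, value 32+35=67
- D+E: weight 4+10=14, value 14+35=49
- B+D: weight 6+4=10, value 32+14=46
- B+C: weight 6+10=16, value 32+14=46
- A+B: weight 11+6=17, value 12+32=44
Best: $67.

$67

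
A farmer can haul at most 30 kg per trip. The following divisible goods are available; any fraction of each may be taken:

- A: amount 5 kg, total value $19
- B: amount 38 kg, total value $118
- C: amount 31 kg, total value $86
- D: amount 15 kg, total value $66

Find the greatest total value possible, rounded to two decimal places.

Take in order of value per unit:
- D (66/15 per unit): all 15 → value 66, running total 66.00
- A (19/5 per unit): all 5 → value 19, running total 85.00
- B (118/38 per unit): 10 of 38 → value 10×118/38 = 31.0526, running total 116.05
Total 116.05.

116.05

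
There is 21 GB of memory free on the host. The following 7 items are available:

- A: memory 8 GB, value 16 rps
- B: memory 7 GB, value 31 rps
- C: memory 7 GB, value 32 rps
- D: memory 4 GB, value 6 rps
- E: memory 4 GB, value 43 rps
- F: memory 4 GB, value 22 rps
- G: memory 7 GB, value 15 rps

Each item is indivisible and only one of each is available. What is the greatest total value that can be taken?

This is a 0/1 knapsack; check combinations near the capacity.
- B+C+E: memory 7+7+4=18, value 31+32+43=106
- C+D+E+F: memory 7+4+4+4=19, value 32+6+43+22=103
- B+D+E+F: memory 7+4+4+4=19, value 31+6+43+22=102
- C+E+F: memory 7+4+4=15, value 32+43+22=97
- B+E+F: memory 7+4+4=15, value 31+43+22=96
Best: 106 rps.

106 rps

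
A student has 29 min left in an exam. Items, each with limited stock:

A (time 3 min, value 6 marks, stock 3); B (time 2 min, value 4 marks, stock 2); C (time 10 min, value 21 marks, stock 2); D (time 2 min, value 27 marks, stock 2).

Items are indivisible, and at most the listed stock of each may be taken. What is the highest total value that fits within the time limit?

106 marks

Top feasible selections:
- 1×A + 1×B + 2×C + 2×D: time 29, value 106
- 2×B + 2×C + 2×D: time 28, value 104
Best: 106 marks.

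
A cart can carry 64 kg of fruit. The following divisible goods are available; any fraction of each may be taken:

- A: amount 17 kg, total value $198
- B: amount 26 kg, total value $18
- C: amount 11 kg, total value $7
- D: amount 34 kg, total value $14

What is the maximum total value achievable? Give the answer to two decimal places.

227.12

Take in order of value per unit:
- A (198/17 per unit): all 17 → value 198, running total 198.00
- B (18/26 per unit): all 26 → value 18, running total 216.00
- C (7/11 per unit): all 11 → value 7, running total 223.00
- D (14/34 per unit): 10 of 34 → value 10×14/34 = 4.1176, running total 227.12
Total 227.12.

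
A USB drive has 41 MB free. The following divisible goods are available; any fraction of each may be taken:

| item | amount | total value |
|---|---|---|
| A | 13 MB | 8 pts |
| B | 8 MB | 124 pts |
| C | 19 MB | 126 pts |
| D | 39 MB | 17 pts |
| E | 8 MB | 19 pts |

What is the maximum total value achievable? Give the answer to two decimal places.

Take in order of value per unit:
- B (124/8 per unit): all 8 → value 124, running total 124.00
- C (126/19 per unit): all 19 → value 126, running total 250.00
- E (19/8 per unit): all 8 → value 19, running total 269.00
- A (8/13 per unit): 6 of 13 → value 6×8/13 = 3.6923, running total 272.69
Total 272.69.

272.69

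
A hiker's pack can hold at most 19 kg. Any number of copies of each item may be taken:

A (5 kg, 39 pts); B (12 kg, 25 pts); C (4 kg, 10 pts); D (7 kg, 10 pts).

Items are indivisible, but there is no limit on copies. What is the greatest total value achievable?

Best value-per-unit is A at 39/5; filling with it alone gives 3×39 = 117.
Optimal mix: 3×A + 1×C → weight 19, value 127.

127 pts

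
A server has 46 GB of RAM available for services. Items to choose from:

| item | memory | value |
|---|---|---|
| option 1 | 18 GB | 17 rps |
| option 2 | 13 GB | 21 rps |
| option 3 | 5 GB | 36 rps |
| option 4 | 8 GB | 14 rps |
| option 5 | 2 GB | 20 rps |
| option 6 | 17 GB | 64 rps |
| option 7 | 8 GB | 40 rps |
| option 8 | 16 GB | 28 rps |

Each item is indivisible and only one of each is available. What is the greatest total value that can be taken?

Check high-value combinations within 46 GB:
- option 2+option 3+option 5+option 6+option 7: memory 13+5+2+17+8=45, value 21+36+20+64+40=181
- option 3+option 4+option 5+option 6+option 7: memory 5+8+2+17+8=40, value 36+14+20+64+40=174
- option 3+option 6+option 7+option 8: memory 5+17+8+16=46, value 36+64+40+28=168
Best: 181 rps.

181 rps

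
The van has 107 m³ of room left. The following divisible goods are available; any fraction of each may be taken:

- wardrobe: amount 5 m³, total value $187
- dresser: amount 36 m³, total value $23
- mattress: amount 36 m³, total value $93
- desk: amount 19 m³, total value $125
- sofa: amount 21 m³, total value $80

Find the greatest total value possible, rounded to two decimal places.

Take in order of value per unit:
- wardrobe (187/5 per unit): all 5 → value 187, running total 187.00
- desk (125/19 per unit): all 19 → value 125, running total 312.00
- sofa (80/21 per unit): all 21 → value 80, running total 392.00
- mattress (93/36 per unit): all 36 → value 93, running total 485.00
- dresser (23/36 per unit): 26 of 36 → value 26×23/36 = 16.6111, running total 501.61
Total 501.61.

501.61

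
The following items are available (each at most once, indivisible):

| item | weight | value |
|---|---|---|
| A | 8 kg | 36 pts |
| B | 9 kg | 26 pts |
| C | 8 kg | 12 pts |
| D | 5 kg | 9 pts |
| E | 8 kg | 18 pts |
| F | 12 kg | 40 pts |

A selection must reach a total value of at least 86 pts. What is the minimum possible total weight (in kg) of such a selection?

28

Subsets with value ≥ 86, sorted by total weight:
- A+E+F: weight 28, value 94
- A+C+F: weight 28, value 88
Minimum weight: 28 kg.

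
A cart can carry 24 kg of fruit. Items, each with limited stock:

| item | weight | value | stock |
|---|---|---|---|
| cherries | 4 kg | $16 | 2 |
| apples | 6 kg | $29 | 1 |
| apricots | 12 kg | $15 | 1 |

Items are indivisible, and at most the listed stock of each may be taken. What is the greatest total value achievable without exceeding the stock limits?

Top feasible selections:
- 2×cherries + 1×apples: weight 14, value 61
- 1×cherries + 1×apples + 1×apricots: weight 22, value 60
Best: $61.

$61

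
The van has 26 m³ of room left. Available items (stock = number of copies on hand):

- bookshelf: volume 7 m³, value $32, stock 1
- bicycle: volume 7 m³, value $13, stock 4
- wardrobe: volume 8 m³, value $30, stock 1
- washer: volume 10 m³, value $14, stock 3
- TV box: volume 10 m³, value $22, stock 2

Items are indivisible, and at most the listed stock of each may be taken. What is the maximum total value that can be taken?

$84

Best selections within volume 26 and stock limits:
- 1×bookshelf + 1×wardrobe + 1×TV box: volume 25, value 84
- 1×bookshelf + 1×wardrobe + 1×washer: volume 25, value 76
- 1×bookshelf + 1×bicycle + 1×wardrobe: volume 22, value 75
- 1×bookshelf + 1×bicycle + 1×TV box: volume 24, value 67
Best: $84.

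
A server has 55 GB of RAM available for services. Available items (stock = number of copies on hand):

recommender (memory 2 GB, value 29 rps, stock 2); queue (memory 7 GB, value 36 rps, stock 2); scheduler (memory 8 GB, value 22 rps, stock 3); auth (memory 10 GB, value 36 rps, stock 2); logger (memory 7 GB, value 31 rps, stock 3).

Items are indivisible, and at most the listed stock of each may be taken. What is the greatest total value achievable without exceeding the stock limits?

267 rps

Top feasible selections:
- 2×recommender + 2×queue + 2×scheduler + 3×logger: memory 55, value 267
- 2×recommender + 2×queue + 2×auth + 2×logger: memory 52, value 264
Best: 267 rps.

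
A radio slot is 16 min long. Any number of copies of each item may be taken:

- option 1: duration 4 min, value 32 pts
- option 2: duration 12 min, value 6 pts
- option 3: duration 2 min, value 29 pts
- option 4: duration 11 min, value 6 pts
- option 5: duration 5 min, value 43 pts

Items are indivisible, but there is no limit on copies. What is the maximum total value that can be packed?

232 pts

Best value-per-unit is option 3 at 29/2, and filling with it alone uses duration 8×2=16. No mix of the others beats 8×29 = 232.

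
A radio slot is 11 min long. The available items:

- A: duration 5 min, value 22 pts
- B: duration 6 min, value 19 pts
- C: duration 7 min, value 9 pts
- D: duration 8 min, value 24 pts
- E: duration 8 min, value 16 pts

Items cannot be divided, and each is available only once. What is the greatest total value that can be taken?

Check high-value combinations within 11 min:
- A+B: duration 5+6=11, value 22+19=41
- D: duration 8, value 24
- A: duration 5, value 22
Best: 41 pts.

41 pts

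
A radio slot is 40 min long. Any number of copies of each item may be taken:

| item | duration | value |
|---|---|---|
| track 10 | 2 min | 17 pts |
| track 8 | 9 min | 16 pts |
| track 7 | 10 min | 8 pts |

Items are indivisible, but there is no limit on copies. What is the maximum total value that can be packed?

340 pts

Best value-per-unit is track 10 at 17/2, and filling with it alone uses duration 20×2=40. No mix of the others beats 20×17 = 340.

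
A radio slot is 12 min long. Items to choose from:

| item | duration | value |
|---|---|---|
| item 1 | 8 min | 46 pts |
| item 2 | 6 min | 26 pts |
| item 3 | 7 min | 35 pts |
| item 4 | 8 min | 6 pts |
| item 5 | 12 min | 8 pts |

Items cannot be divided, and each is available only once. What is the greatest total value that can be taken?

46 pts

Check high-value combinations within 12 min:
- item 1: duration 8, value 46
- item 3: duration 7, value 35
- item 2: duration 6, value 26
- item 5: duration 12, value 8
- item 4: duration 8, value 6
Best: 46 pts.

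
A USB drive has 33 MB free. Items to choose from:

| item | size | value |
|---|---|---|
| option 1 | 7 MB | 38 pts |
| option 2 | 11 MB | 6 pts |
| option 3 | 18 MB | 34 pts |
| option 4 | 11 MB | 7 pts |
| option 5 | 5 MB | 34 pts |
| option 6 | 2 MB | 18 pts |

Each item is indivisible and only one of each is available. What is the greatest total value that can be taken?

124 pts

Check high-value combinations within 33 MB:
- option 1+option 3+option 5+option 6: size 7+18+5+2=32, value 38+34+34+18=124
- option 1+option 3+option 5: size 7+18+5=30, value 38+34+34=106
- option 1+option 4+option 5+option 6: size 7+11+5+2=25, value 38+7+34+18=97
- option 1+option 2+option 5+option 6: size 7+11+5+2=25, value 38+6+34+18=96
- option 1+option 5+option 6: size 7+5+2=14, value 38+34+18=90
Best: 124 pts.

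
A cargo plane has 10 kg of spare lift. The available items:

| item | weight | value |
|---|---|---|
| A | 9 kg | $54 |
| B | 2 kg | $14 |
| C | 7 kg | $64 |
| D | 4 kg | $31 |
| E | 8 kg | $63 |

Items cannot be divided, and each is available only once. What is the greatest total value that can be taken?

$78

Check high-value combinations within 10 kg:
- B+C: weight 2+7=9, value 14+64=78
- B+E: weight 2+8=10, value 14+63=77
- C: weight 7, value 64
- E: weight 8, value 63
Best: $78.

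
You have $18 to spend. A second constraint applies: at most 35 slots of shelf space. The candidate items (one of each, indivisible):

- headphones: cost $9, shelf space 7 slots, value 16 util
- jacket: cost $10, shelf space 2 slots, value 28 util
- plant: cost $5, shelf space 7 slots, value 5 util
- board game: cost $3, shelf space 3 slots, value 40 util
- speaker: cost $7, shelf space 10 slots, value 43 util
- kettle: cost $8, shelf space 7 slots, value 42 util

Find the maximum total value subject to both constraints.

Feasible sets respecting both limits:
- board game+speaker+kettle: cost 18, shelf space 20, value 125
- plant+board game+speaker: cost 15, shelf space 20, value 88
- plant+board game+kettle: cost 16, shelf space 17, value 87
- speaker+kettle: cost 15, shelf space 17, value 85
Best: 125 util.

125 util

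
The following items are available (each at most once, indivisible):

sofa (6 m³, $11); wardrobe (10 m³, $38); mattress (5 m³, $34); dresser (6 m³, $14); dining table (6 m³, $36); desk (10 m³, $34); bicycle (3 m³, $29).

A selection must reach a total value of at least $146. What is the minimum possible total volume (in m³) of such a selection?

30

Subsets with value ≥ 146, sorted by total volume:
- wardrobe+mattress+dresser+dining table+bicycle: volume 30, value 151
- sofa+wardrobe+mattress+dining table+bicycle: volume 30, value 148
- mattress+dresser+dining table+desk+bicycle: volume 30, value 147
Minimum volume: 30 m³.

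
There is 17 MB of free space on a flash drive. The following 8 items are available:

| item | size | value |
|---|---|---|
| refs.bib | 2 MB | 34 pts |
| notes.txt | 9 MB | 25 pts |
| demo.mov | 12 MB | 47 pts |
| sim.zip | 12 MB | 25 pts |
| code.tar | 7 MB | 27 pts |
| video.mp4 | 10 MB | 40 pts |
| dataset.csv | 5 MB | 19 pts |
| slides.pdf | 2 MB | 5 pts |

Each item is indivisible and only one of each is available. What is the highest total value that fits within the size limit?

93 pts

Check high-value combinations within 17 MB:
- refs.bib+video.mp4+dataset.csv: size 2+10+5=17, value 34+40+19=93
- refs.bib+demo.mov+slides.pdf: size 2+12+2=16, value 34+47+5=86
- refs.bib+code.tar+dataset.csv+slides.pdf: size 2+7+5+2=16, value 34+27+19+5=85
- refs.bib+demo.mov: size 2+12=14, value 34+47=81
- refs.bib+code.tar+dataset.csv: size 2+7+5=14, value 34+27+19=80
Best: 93 pts.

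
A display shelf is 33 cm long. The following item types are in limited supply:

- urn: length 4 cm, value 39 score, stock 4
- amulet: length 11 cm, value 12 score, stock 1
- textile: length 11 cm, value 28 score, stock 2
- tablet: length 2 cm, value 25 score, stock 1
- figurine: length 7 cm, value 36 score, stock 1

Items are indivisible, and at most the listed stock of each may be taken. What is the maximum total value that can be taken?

Best selections within length 33 and stock limits:
- 4×urn + 1×tablet + 1×figurine: length 25, value 217
- 4×urn + 1×textile + 1×tablet: length 29, value 209
Best: 217 score.

217 score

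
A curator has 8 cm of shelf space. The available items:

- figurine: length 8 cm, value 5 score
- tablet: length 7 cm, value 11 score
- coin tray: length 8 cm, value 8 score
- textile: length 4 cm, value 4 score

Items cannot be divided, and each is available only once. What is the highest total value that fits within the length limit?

Check high-value combinations within 8 cm:
- tablet: length 7, value 11
- coin tray: length 8, value 8
- figurine: length 8, value 5
- textile: length 4, value 4
Best: 11 score.

11 score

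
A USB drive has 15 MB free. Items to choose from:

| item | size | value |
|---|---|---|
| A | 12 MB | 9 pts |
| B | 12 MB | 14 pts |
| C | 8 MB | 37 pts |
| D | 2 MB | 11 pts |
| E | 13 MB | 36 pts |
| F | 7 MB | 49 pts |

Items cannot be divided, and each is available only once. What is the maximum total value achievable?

86 pts

This is a 0/1 knapsack; check combinations near the capacity.
- C+F: size 8+7=15, value 37+49=86
- D+F: size 2+7=9, value 11+49=60
- F: size 7, value 49
Best: 86 pts.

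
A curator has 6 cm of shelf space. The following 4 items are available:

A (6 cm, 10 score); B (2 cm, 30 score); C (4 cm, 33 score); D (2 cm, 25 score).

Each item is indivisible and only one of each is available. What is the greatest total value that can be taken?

Check high-value combinations within 6 cm:
- B+C: length 2+4=6, value 30+33=63
- C+D: length 4+2=6, value 33+25=58
- B+D: length 2+2=4, value 30+25=55
Best: 63 score.

63 score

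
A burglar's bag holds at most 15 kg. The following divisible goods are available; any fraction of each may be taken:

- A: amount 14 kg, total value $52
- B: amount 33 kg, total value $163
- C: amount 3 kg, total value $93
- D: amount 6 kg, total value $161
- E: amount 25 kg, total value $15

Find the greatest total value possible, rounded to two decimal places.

283.64

Take in order of value per unit:
- C (93/3 per unit): all 3 → value 93, running total 93.00
- D (161/6 per unit): all 6 → value 161, running total 254.00
- B (163/33 per unit): 6 of 33 → value 6×163/33 = 29.6364, running total 283.64
Total 283.64.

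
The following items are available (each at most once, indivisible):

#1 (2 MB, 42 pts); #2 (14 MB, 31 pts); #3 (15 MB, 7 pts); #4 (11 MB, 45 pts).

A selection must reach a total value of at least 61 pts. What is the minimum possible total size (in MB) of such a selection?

13

Subsets with value ≥ 61, sorted by total size:
- #1+#4: size 13, value 87
- #1+#2: size 16, value 73
Minimum size: 13 MB.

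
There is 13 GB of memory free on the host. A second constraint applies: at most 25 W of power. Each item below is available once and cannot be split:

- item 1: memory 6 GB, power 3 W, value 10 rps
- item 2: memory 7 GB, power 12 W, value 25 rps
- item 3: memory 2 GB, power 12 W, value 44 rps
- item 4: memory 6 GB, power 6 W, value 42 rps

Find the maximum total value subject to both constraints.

Feasible sets respecting both limits:
- item 3+item 4: memory 8, power 18, value 86
- item 2+item 3: memory 9, power 24, value 69
- item 2+item 4: memory 13, power 18, value 67
- item 1+item 3: memory 8, power 15, value 54
Best: 86 rps.

86 rps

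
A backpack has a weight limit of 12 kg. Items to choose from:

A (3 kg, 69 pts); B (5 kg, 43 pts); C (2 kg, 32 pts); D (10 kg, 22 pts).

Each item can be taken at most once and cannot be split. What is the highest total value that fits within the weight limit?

144 pts

This is a 0/1 knapsack; check combinations near the capacity.
- A+B+C: weight 3+5+2=10, value 69+43+32=144
- A+B: weight 3+5=8, value 69+43=112
- A+C: weight 3+2=5, value 69+32=101
Best: 144 pts.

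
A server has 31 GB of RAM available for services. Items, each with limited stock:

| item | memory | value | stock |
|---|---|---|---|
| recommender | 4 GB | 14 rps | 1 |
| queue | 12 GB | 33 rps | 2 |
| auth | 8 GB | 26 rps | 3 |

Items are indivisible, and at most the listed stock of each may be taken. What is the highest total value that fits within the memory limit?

Best selections within memory 31 and stock limits:
- 1×recommender + 3×auth: memory 28, value 92
- 1×queue + 2×auth: memory 28, value 85
- 1×recommender + 2×queue: memory 28, value 80
- 3×auth: memory 24, value 78
Best: 92 rps.

92 rps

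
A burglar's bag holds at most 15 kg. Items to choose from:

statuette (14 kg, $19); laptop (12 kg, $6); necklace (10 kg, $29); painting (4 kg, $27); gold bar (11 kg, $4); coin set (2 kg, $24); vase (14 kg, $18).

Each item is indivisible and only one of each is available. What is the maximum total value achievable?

$56

Check high-value combinations within 15 kg:
- necklace+painting: weight 10+4=14, value 29+27=56
- necklace+coin set: weight 10+2=12, value 29+24=53
- painting+coin set: weight 4+2=6, value 27+24=51
- painting+gold bar: weight 4+11=15, value 27+4=31
Best: $56.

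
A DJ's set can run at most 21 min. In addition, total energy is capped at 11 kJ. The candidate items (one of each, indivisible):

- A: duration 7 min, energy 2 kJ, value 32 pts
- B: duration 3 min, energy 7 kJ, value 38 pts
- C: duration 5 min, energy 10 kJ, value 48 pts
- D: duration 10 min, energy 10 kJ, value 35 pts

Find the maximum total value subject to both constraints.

70 pts

Feasible sets respecting both limits:
- A+B: duration 10, energy 9, value 70
- C: duration 5, energy 10, value 48
- B: duration 3, energy 7, value 38
- D: duration 10, energy 10, value 35
Best: 70 pts.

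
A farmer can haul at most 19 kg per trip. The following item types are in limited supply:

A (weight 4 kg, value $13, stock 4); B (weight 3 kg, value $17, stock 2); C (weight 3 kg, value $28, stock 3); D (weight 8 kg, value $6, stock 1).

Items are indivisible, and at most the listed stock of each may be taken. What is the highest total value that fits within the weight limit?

Top feasible selections:
- 1×A + 2×B + 3×C: weight 19, value 131
- 2×B + 3×C: weight 15, value 118
- 1×A + 1×B + 3×C: weight 16, value 114
- 2×A + 3×C: weight 17, value 110
Best: $131.

$131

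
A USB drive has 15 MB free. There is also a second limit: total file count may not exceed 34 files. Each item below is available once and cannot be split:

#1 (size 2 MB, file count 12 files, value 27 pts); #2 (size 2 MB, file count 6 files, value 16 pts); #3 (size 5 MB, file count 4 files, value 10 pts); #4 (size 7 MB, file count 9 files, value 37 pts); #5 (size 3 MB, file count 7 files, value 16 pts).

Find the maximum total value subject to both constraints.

96 pts

Feasible sets respecting both limits:
- #1+#2+#4+#5: size 14, file count 34, value 96
- #1+#2+#4: size 11, file count 27, value 80
- #1+#4+#5: size 12, file count 28, value 80
- #1+#3+#4: size 14, file count 25, value 74
Best: 96 pts.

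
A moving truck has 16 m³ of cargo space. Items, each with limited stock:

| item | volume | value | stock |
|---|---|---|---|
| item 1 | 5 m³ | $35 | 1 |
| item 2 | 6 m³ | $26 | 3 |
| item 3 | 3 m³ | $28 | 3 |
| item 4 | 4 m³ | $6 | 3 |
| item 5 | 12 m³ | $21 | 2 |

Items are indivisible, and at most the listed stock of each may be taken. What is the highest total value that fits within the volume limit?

Top feasible selections:
- 1×item 1 + 3×item 3: volume 14, value 119
- 1×item 2 + 3×item 3: volume 15, value 110
- 1×item 1 + 2×item 3 + 1×item 4: volume 15, value 97
Best: $119.

$119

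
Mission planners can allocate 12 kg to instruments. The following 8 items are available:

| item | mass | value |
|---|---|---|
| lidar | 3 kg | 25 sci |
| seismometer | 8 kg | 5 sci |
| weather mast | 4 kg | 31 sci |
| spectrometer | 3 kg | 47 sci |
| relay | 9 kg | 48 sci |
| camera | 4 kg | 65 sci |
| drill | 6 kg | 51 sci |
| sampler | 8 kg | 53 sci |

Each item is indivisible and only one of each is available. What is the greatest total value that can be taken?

143 sci

Check high-value combinations within 12 kg:
- weather mast+spectrometer+camera: mass 4+3+4=11, value 31+47+65=143
- lidar+spectrometer+camera: mass 3+3+4=10, value 25+47+65=137
- lidar+spectrometer+drill: mass 3+3+6=12, value 25+47+51=123
- lidar+weather mast+camera: mass 3+4+4=11, value 25+31+65=121
- camera+sampler: mass 4+8=12, value 65+53=118
Best: 143 sci.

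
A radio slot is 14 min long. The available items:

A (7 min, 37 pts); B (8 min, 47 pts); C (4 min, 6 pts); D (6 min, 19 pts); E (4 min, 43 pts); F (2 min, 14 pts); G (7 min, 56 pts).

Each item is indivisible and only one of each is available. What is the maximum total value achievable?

Check high-value combinations within 14 min:
- E+F+G: duration 4+2+7=13, value 43+14+56=113
- B+E+F: duration 8+4+2=14, value 47+43+14=104
- E+G: duration 4+7=11, value 43+56=99
- A+E+F: duration 7+4+2=13, value 37+43+14=94
- A+G: duration 7+7=14, value 37+56=93
Best: 113 pts.

113 pts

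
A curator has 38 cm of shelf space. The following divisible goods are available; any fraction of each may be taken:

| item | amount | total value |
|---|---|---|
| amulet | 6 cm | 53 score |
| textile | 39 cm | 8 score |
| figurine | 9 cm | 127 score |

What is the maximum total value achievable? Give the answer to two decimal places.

184.72

Take in order of value per unit:
- figurine (127/9 per unit): all 9 → value 127, running total 127.00
- amulet (53/6 per unit): all 6 → value 53, running total 180.00
- textile (8/39 per unit): 23 of 39 → value 23×8/39 = 4.7179, running total 184.72
Total 184.72.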